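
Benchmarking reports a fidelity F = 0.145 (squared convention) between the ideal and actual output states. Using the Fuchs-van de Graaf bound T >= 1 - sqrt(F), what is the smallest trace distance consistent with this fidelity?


Fuchs-van de Graaf (squared-fidelity convention): 1 - sqrt(F) <= T <= sqrt(1 - F).
Lower bound: T >= 1 - sqrt(F)
sqrt(F) = sqrt(0.145) = 0.3808
T >= 1 - 0.3808
T >= 0.6192

0.6192


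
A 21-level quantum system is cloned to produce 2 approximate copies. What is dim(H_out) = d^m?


Output space = H^(tensor 2) where dim(H) = 21
dim = 21^2
= 441

441


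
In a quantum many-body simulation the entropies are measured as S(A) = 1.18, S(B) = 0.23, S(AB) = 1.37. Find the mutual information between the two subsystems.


I(A:B) = S(A) + S(B) - S(AB)
= 1.18 + 0.23 - 1.37
= 0.0400

0.0400


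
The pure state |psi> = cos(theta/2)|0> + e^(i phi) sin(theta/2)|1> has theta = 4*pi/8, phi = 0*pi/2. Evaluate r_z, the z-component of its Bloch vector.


theta = 1.5708, phi = 0.0000
r_z = cos(theta) = 0.0000

0.0000


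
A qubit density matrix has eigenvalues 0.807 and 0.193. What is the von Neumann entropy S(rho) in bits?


S = -p*log2(p) - (1-p)*log2(1-p)
p = 0.8070, 1-p = 0.1930
= -0.8070 * log2(0.8070) - 0.1930 * log2(0.1930)
= -(-0.2497) - (-0.4581)
= 0.7077

0.7077


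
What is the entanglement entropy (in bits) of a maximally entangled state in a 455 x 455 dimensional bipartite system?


For a maximally entangled state in d x d:
S = log2(d) = log2(455)
= 8.8297

8.8297


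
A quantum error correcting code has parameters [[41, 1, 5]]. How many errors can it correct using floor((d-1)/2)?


Code parameters: [[41, 1, 5]], distance d = 5.
Number of correctable errors = floor((d-1)/2)
= floor((5 - 1)/2)
= floor(4/2)
= 2

2


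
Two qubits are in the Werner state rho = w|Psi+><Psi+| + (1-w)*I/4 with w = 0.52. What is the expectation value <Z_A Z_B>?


|Psi+> = (|01> + |10>)/sqrt(2)
For the pure Bell state, <Z_A Z_B> = -1 (Bell-state Pauli correlator).
The maximally-mixed part I/4 has tr(I/4 * P tensor P) = 0 for any traceless Pauli P.
So <Z_A Z_B>_rho = w * (-1) + (1 - w) * 0
= 0.52 * (-1)
= -0.5200

-0.5200


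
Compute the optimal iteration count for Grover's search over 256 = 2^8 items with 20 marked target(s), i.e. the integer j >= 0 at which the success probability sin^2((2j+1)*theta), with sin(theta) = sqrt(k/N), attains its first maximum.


After j Grover iterations the success probability is P(j) = sin^2((2j+1)*theta), where sin(theta) = sqrt(k/N).
N = 2^8 = 256, k = 20
sin(theta) = sqrt(k/N) = 0.2795084972
theta = arcsin(sqrt(k/N)) = 0.2832821653 rad
P(j) reaches its first maximum when (2j+1)*theta is as close as possible to pi/2, i.e. j = round(pi/(4*theta) - 1/2).
pi/(4*theta) - 1/2 = 2.2725
(For comparison, the common estimate pi/4 * sqrt(N/k) = 2.8099; the exact maximiser is used here.)
Optimal iterations = 2

2


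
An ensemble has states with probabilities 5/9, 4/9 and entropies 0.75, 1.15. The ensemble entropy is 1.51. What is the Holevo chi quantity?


chi = S(rho) - sum_i p_i * S(rho_i)
Weighted entropy = 5/9 * 0.75 + 4/9 * 1.15
= 0.9278
chi = 1.51 - 0.9278
= 0.5822

0.5822


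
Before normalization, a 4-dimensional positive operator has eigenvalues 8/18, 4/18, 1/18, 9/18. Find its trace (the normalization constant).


tr(M) = sum of eigenvalues
= 8/18 + 4/18 + 1/18 + 9/18
= 22/18
= 1.2222

1.2222


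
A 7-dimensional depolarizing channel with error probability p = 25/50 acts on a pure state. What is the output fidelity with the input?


F = (1-p) + p/d
= (1 - 0.5000) + 0.5000/7
= 0.5000 + 0.0714
= 0.5714

0.5714


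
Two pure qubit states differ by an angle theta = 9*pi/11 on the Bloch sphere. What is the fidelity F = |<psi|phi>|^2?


For states separated by angle theta on Bloch sphere:
F = cos^2(theta/2)
theta = 9*pi/11 = 2.5704
theta/2 = 1.2852
cos(theta/2) = 0.2817
F = 0.0794

0.0794


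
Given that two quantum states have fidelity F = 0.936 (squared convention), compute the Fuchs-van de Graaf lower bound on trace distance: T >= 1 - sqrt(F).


Fuchs-van de Graaf (squared-fidelity convention): 1 - sqrt(F) <= T <= sqrt(1 - F).
Lower bound: T >= 1 - sqrt(F)
sqrt(F) = sqrt(0.936) = 0.9675
T >= 1 - 0.9675
T >= 0.0325

0.0325


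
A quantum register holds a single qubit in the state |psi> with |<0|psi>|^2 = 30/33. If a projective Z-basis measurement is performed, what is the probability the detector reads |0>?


|alpha|^2 = 30/33 = 0.9091
|beta|^2 = 1 - 30/33 = 3/33 = 0.0909
P(|0>) = |alpha|^2 = 0.9091

0.9091


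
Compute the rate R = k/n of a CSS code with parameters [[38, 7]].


Code rate R = k/n
= 7/38
= 0.1842

0.1842


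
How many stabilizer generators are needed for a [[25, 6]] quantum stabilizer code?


For an [[n,k]] stabilizer code:
Number of stabilizer generators = n - k
= 25 - 6
= 19

19


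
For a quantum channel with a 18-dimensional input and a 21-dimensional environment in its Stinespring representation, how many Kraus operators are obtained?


Tracing out the environment in an orthonormal basis {|i>_E} gives Kraus operators K_i = <i|_E U |0>_E.
Number of Kraus operators = dim(H_env) = d_env
= 21

21


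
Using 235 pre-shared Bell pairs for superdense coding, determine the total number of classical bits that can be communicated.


Superdense coding allows 2 classical bits per shared entangled pair.
235 pair(s) -> 2 * 235 = 470 classical bits

470


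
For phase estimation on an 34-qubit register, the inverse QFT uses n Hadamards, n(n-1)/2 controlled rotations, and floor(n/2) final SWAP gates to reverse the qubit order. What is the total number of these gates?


Hadamard gates: 34
Controlled rotations: n*(n-1)/2 = 34*33/2 = 561
SWAP gates: floor(n/2) = floor(34/2) = 17
Total = 34 + 561 + 17
= 612

612


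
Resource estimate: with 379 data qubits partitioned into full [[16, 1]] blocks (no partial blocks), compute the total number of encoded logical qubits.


Each code block uses 16 physical qubits for 1 logical qubit(s).
Number of complete blocks = floor(379 / 16) = 23
Logical qubits = 23 * 1
= 23

23


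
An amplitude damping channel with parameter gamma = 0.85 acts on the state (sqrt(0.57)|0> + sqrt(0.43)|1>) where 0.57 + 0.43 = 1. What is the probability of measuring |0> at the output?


For amplitude damping with parameter gamma on state sqrt(a)|0> + sqrt(b)|1>:
alpha^2 = 0.57, beta^2 = 0.43
P(|0>) = alpha^2 + gamma * beta^2
= 0.57 + 0.85 * 0.43
= 0.57 + 0.3655
= 0.9355

0.9355


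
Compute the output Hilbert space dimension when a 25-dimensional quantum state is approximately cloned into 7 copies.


Output space = H^(tensor 7) where dim(H) = 25
dim = 25^7
= 625 (after 2 factors)
= 15625 (after 3 factors)
= 390625 (after 4 factors)
= 9765625 (after 5 factors)
= 244140625 (after 6 factors)
= 6103515625 (after 7 factors)
= 6103515625

6103515625


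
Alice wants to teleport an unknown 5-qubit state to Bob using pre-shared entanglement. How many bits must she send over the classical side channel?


Quantum teleportation requires 2 classical bits per qubit teleported.
5 qubit(s) -> 2 * 5 = 10 classical bits

10


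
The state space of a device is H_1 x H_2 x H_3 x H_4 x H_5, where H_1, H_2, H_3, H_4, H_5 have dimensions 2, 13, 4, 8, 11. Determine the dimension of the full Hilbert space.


dim(H_1 x H_2 x H_3 x H_4 x H_5) = 2 * 13 * 4 * 8 * 11
= 26 * 4 * 8 * 11
= 104 * 8 * 11
= 832 * 11
= 9152

9152


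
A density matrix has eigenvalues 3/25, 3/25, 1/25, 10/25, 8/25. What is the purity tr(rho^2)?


tr(rho^2) = sum of eigenvalues squared
= (3/25)^2 + (3/25)^2 + (1/25)^2 + (10/25)^2 + (8/25)^2
= (9 + 9 + 1 + 100 + 64) / 625
= 183/625
= 0.2928

0.2928


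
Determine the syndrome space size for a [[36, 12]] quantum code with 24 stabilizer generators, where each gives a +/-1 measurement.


Each stabilizer generator gives a binary (+1 or -1) measurement outcome.
With 24 independent generators:
Total syndromes = 2^24
= 16777216

16777216


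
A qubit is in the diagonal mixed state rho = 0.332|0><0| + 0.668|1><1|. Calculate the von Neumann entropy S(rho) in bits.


S = -p*log2(p) - (1-p)*log2(1-p)
p = 0.3320, 1-p = 0.6680
= -0.3320 * log2(0.3320) - 0.6680 * log2(0.6680)
= -(-0.5281) - (-0.3888)
= 0.9170

0.9170


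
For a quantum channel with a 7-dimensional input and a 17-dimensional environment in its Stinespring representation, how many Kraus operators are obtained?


Tracing out the environment in an orthonormal basis {|i>_E} gives Kraus operators K_i = <i|_E U |0>_E.
Number of Kraus operators = dim(H_env) = d_env
= 17

17


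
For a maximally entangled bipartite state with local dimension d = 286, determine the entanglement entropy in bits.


For a maximally entangled state in d x d:
S = log2(d) = log2(286)
= 8.1599

8.1599


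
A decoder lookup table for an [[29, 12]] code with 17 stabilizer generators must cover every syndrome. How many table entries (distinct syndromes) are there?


Each stabilizer generator gives a binary (+1 or -1) measurement outcome.
With 17 independent generators:
Total syndromes = 2^17
= 131072

131072


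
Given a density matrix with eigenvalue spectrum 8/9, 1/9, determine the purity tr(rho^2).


tr(rho^2) = sum of eigenvalues squared
= (8/9)^2 + (1/9)^2
= (64 + 1) / 81
= 65/81
= 0.8025

0.8025


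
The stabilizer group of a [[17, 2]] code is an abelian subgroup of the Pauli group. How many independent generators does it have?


For an [[n,k]] stabilizer code:
Number of stabilizer generators = n - k
= 17 - 2
= 15

15


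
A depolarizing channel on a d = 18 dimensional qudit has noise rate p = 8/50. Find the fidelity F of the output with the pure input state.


F = (1-p) + p/d
= (1 - 0.1600) + 0.1600/18
= 0.8400 + 0.0089
= 0.8489

0.8489


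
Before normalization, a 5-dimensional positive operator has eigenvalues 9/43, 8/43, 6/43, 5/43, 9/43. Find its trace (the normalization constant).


tr(M) = sum of eigenvalues
= 9/43 + 8/43 + 6/43 + 5/43 + 9/43
= 37/43
= 0.8605

0.8605


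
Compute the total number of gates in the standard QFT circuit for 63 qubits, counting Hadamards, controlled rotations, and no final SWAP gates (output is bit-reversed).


Hadamard gates: 63
Controlled rotations: n*(n-1)/2 = 63*62/2 = 1953
SWAP gates: 0 (omitted)
Total = 63 + 1953
= 2016

2016


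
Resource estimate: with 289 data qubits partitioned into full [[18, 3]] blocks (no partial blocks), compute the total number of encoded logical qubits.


Each code block uses 18 physical qubits for 3 logical qubit(s).
Number of complete blocks = floor(289 / 18) = 16
Logical qubits = 16 * 3
= 48

48


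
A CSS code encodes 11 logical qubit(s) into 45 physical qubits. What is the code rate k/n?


Code rate R = k/n
= 11/45
= 0.2444

0.2444


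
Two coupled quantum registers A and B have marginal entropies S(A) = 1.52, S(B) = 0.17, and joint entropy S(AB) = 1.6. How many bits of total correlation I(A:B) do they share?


I(A:B) = S(A) + S(B) - S(AB)
= 1.52 + 0.17 - 1.6
= 0.0900

0.0900


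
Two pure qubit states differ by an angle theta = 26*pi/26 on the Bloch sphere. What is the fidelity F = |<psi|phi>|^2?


For states separated by angle theta on Bloch sphere:
F = cos^2(theta/2)
theta = 26*pi/26 = 3.1416
theta/2 = 1.5708
cos(theta/2) = 0.0000
F = 0.0000

0.0000


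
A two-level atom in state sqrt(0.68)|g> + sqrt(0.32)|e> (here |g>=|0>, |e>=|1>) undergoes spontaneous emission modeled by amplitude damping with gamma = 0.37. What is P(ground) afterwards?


For amplitude damping with parameter gamma on state sqrt(a)|0> + sqrt(b)|1>:
alpha^2 = 0.68, beta^2 = 0.32
P(|0>) = alpha^2 + gamma * beta^2
= 0.68 + 0.37 * 0.32
= 0.68 + 0.1184
= 0.7984

0.7984


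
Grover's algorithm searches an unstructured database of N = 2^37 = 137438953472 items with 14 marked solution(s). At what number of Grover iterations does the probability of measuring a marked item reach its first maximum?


After j Grover iterations the success probability is P(j) = sin^2((2j+1)*theta), where sin(theta) = sqrt(k/N).
N = 2^37 = 137438953472, k = 14
sin(theta) = sqrt(k/N) = 1.009274029e-05
theta = arcsin(sqrt(k/N)) = 1.009274029e-05 rad
P(j) reaches its first maximum when (2j+1)*theta is as close as possible to pi/2, i.e. j = round(pi/(4*theta) - 1/2).
pi/(4*theta) - 1/2 = 77817.6287
(For comparison, the common estimate pi/4 * sqrt(N/k) = 77818.1287; the exact maximiser is used here.)
Optimal iterations = 77818

77818


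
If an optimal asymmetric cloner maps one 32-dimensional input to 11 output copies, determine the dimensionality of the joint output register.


Output space = H^(tensor 11) where dim(H) = 32
dim = 32^11
= 1024 (after 2 factors)
= 32768 (after 3 factors)
= 1048576 (after 4 factors)
= 33554432 (after 5 factors)
= 1073741824 (after 6 factors)
= 34359738368 (after 7 factors)
= 1099511627776 (after 8 factors)
= 35184372088832 (after 9 factors)
= 1125899906842624 (after 10 factors)
= 36028797018963968 (after 11 factors)
= 36028797018963968

36028797018963968


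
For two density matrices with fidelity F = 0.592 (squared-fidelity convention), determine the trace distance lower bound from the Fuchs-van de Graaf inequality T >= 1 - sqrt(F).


Fuchs-van de Graaf (squared-fidelity convention): 1 - sqrt(F) <= T <= sqrt(1 - F).
Lower bound: T >= 1 - sqrt(F)
sqrt(F) = sqrt(0.592) = 0.7694
T >= 1 - 0.7694
T >= 0.2306

0.2306


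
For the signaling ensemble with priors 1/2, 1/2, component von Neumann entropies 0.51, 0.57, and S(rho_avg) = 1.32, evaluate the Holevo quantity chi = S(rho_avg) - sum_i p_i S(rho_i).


chi = S(rho) - sum_i p_i * S(rho_i)
Weighted entropy = 1/2 * 0.51 + 1/2 * 0.57
= 0.5400
chi = 1.32 - 0.5400
= 0.7800

0.7800


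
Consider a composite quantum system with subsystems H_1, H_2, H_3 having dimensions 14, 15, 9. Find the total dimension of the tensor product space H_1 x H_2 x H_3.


dim(H_1 x H_2 x H_3) = 14 * 15 * 9
= 210 * 9
= 1890

1890


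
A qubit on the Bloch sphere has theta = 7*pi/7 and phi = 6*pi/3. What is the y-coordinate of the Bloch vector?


theta = 3.1416, phi = 6.2832
r_y = sin(theta)*sin(phi) = 0.0000 * 0.0000
r_y = 0.0000

0.0000


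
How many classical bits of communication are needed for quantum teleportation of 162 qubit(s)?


Quantum teleportation requires 2 classical bits per qubit teleported.
162 qubit(s) -> 2 * 162 = 324 classical bits

324


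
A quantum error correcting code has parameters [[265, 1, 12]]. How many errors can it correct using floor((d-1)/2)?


Code parameters: [[265, 1, 12]], distance d = 12.
Number of correctable errors = floor((d-1)/2)
= floor((12 - 1)/2)
= floor(11/2)
= 5

5


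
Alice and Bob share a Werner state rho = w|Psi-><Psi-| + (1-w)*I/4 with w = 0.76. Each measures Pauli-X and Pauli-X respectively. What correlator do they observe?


|Psi-> = (|01> - |10>)/sqrt(2)
For the pure Bell state, <X_A X_B> = -1 (Bell-state Pauli correlator).
The maximally-mixed part I/4 has tr(I/4 * P tensor P) = 0 for any traceless Pauli P.
So <X_A X_B>_rho = w * (-1) + (1 - w) * 0
= 0.76 * (-1)
= -0.7600

-0.7600


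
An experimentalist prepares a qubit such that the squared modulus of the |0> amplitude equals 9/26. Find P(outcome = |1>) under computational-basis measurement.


|alpha|^2 = 9/26 = 0.3462
|beta|^2 = 1 - 9/26 = 17/26 = 0.6538
P(|1>) = |beta|^2 = 0.6538

0.6538


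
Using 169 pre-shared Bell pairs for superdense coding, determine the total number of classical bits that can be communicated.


Superdense coding allows 2 classical bits per shared entangled pair.
169 pair(s) -> 2 * 169 = 338 classical bits

338


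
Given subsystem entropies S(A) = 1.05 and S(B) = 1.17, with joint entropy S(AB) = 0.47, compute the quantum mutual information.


I(A:B) = S(A) + S(B) - S(AB)
= 1.05 + 1.17 - 0.47
= 1.7500

1.7500


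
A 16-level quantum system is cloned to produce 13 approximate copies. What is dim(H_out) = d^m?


Output space = H^(tensor 13) where dim(H) = 16
dim = 16^13
= 256 (after 2 factors)
= 4096 (after 3 factors)
= 65536 (after 4 factors)
= 1048576 (after 5 factors)
= 16777216 (after 6 factors)
= 268435456 (after 7 factors)
= 4294967296 (after 8 factors)
= 68719476736 (after 9 factors)
= 1099511627776 (after 10 factors)
= 17592186044416 (after 11 factors)
= 281474976710656 (after 12 factors)
= 4503599627370496 (after 13 factors)
= 4503599627370496

4503599627370496


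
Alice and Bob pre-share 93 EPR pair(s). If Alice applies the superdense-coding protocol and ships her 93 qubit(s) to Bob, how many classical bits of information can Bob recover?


Superdense coding allows 2 classical bits per shared entangled pair.
93 pair(s) -> 2 * 93 = 186 classical bits

186


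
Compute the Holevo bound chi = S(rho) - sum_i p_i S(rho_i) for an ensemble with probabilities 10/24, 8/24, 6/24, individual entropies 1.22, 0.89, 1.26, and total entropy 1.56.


chi = S(rho) - sum_i p_i * S(rho_i)
Weighted entropy = 10/24 * 1.22 + 8/24 * 0.89 + 6/24 * 1.26
= 1.1200
chi = 1.56 - 1.1200
= 0.4400

0.4400


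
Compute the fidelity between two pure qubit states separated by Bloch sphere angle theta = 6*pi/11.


For states separated by angle theta on Bloch sphere:
F = cos^2(theta/2)
theta = 6*pi/11 = 1.7136
theta/2 = 0.8568
cos(theta/2) = 0.6549
F = 0.4288

0.4288


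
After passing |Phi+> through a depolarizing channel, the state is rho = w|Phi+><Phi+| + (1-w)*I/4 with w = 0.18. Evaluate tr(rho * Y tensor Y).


|Phi+> = (|00> + |11>)/sqrt(2)
For the pure Bell state, <Y_A Y_B> = -1 (Bell-state Pauli correlator).
The maximally-mixed part I/4 has tr(I/4 * P tensor P) = 0 for any traceless Pauli P.
So <Y_A Y_B>_rho = w * (-1) + (1 - w) * 0
= 0.18 * (-1)
= -0.1800

-0.1800


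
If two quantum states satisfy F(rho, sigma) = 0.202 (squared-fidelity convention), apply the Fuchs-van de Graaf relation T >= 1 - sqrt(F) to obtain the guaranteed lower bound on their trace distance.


Fuchs-van de Graaf (squared-fidelity convention): 1 - sqrt(F) <= T <= sqrt(1 - F).
Lower bound: T >= 1 - sqrt(F)
sqrt(F) = sqrt(0.202) = 0.4494
T >= 1 - 0.4494
T >= 0.5506

0.5506


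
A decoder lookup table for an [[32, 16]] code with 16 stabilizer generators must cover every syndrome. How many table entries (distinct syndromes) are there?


Each stabilizer generator gives a binary (+1 or -1) measurement outcome.
With 16 independent generators:
Total syndromes = 2^16
= 65536

65536


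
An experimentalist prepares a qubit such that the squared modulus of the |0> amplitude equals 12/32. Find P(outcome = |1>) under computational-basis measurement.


|alpha|^2 = 12/32 = 0.3750
|beta|^2 = 1 - 12/32 = 20/32 = 0.6250
P(|1>) = |beta|^2 = 0.6250

0.6250


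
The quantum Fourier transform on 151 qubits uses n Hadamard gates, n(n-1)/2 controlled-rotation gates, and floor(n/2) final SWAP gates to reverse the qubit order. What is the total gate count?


Hadamard gates: 151
Controlled rotations: n*(n-1)/2 = 151*150/2 = 11325
SWAP gates: floor(n/2) = floor(151/2) = 75
Total = 151 + 11325 + 75
= 11551

11551


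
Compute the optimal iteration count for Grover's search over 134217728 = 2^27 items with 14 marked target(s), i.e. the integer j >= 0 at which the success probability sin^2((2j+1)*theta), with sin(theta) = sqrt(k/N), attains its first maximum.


After j Grover iterations the success probability is P(j) = sin^2((2j+1)*theta), where sin(theta) = sqrt(k/N).
N = 2^27 = 134217728, k = 14
sin(theta) = sqrt(k/N) = 0.0003229676893
theta = arcsin(sqrt(k/N)) = 0.000322967695 rad
P(j) reaches its first maximum when (2j+1)*theta is as close as possible to pi/2, i.e. j = round(pi/(4*theta) - 1/2).
pi/(4*theta) - 1/2 = 2431.3165
(For comparison, the common estimate pi/4 * sqrt(N/k) = 2431.8165; the exact maximiser is used here.)
Optimal iterations = 2431

2431


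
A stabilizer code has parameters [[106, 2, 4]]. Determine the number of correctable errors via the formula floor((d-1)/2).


Code parameters: [[106, 2, 4]], distance d = 4.
Number of correctable errors = floor((d-1)/2)
= floor((4 - 1)/2)
= floor(3/2)
= 1

1


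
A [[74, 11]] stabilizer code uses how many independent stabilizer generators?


For an [[n,k]] stabilizer code:
Number of stabilizer generators = n - k
= 74 - 11
= 63

63


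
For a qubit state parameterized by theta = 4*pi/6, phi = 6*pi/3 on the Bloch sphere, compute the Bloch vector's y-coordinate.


theta = 2.0944, phi = 6.2832
r_y = sin(theta)*sin(phi) = 0.8660 * 0.0000
r_y = 0.0000

0.0000


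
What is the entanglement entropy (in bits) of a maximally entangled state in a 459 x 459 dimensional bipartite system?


For a maximally entangled state in d x d:
S = log2(d) = log2(459)
= 8.8424

8.8424


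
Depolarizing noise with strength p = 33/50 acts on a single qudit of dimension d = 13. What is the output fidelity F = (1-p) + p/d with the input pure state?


F = (1-p) + p/d
= (1 - 0.6600) + 0.6600/13
= 0.3400 + 0.0508
= 0.3908

0.3908


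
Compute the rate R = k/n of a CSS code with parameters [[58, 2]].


Code rate R = k/n
= 2/58
= 0.0345

0.0345


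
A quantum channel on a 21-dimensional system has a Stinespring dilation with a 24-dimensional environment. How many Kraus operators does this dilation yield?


Tracing out the environment in an orthonormal basis {|i>_E} gives Kraus operators K_i = <i|_E U |0>_E.
Number of Kraus operators = dim(H_env) = d_env
= 24

24


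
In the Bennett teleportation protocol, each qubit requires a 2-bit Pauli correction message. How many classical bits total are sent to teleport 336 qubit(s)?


Quantum teleportation requires 2 classical bits per qubit teleported.
336 qubit(s) -> 2 * 336 = 672 classical bits

672


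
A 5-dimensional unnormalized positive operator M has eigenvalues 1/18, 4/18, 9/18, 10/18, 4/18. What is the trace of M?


tr(M) = sum of eigenvalues
= 1/18 + 4/18 + 9/18 + 10/18 + 4/18
= 28/18
= 1.5556

1.5556


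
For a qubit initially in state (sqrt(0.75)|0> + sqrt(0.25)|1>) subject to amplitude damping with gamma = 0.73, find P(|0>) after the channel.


For amplitude damping with parameter gamma on state sqrt(a)|0> + sqrt(b)|1>:
alpha^2 = 0.75, beta^2 = 0.25
P(|0>) = alpha^2 + gamma * beta^2
= 0.75 + 0.73 * 0.25
= 0.75 + 0.1825
= 0.9325

0.9325


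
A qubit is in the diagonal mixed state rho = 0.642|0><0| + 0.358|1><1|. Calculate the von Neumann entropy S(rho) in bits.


S = -p*log2(p) - (1-p)*log2(1-p)
p = 0.6420, 1-p = 0.3580
= -0.6420 * log2(0.6420) - 0.3580 * log2(0.3580)
= -(-0.4105) - (-0.5305)
= 0.9410

0.9410


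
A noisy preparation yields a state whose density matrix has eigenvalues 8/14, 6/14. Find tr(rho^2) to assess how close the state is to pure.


tr(rho^2) = sum of eigenvalues squared
= (8/14)^2 + (6/14)^2
= (64 + 36) / 196
= 100/196
= 0.5102

0.5102


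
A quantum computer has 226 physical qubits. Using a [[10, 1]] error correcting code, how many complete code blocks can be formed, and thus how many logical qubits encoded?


Each code block uses 10 physical qubits for 1 logical qubit(s).
Number of complete blocks = floor(226 / 10) = 22
Logical qubits = 22 * 1
= 22

22


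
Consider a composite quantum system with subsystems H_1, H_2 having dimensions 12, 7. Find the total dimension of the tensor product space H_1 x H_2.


dim(H_1 x H_2) = 12 * 7
= 84

84


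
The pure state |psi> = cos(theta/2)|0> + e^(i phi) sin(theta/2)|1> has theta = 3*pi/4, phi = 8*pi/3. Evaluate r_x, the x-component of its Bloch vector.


theta = 2.3562, phi = 8.3776
r_x = sin(theta)*cos(phi) = 0.7071 * -0.5000
r_x = -0.3536

-0.3536


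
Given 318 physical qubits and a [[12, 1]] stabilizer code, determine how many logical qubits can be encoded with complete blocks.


Each code block uses 12 physical qubits for 1 logical qubit(s).
Number of complete blocks = floor(318 / 12) = 26
Logical qubits = 26 * 1
= 26

26


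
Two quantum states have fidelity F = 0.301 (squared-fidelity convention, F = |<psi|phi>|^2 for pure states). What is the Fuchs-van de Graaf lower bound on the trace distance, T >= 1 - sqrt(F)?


Fuchs-van de Graaf (squared-fidelity convention): 1 - sqrt(F) <= T <= sqrt(1 - F).
Lower bound: T >= 1 - sqrt(F)
sqrt(F) = sqrt(0.301) = 0.5486
T >= 1 - 0.5486
T >= 0.4514

0.4514


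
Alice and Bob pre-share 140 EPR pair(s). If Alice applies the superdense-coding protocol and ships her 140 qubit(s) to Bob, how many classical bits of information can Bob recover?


Superdense coding allows 2 classical bits per shared entangled pair.
140 pair(s) -> 2 * 140 = 280 classical bits

280


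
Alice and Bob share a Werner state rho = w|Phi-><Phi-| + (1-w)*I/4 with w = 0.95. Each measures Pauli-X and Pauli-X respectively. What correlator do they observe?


|Phi-> = (|00> - |11>)/sqrt(2)
For the pure Bell state, <X_A X_B> = -1 (Bell-state Pauli correlator).
The maximally-mixed part I/4 has tr(I/4 * P tensor P) = 0 for any traceless Pauli P.
So <X_A X_B>_rho = w * (-1) + (1 - w) * 0
= 0.95 * (-1)
= -0.9500

-0.9500


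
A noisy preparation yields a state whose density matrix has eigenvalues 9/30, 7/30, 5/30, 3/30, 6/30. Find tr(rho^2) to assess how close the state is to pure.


tr(rho^2) = sum of eigenvalues squared
= (9/30)^2 + (7/30)^2 + (5/30)^2 + (3/30)^2 + (6/30)^2
= (81 + 49 + 25 + 9 + 36) / 900
= 200/900
= 0.2222

0.2222


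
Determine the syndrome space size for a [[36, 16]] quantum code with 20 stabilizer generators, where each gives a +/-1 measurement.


Each stabilizer generator gives a binary (+1 or -1) measurement outcome.
With 20 independent generators:
Total syndromes = 2^20
= 1048576

1048576


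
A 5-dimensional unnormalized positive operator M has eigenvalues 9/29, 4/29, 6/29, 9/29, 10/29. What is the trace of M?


tr(M) = sum of eigenvalues
= 9/29 + 4/29 + 6/29 + 9/29 + 10/29
= 38/29
= 1.3103

1.3103


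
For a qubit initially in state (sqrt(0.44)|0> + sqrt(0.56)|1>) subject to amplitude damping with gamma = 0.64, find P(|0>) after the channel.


For amplitude damping with parameter gamma on state sqrt(a)|0> + sqrt(b)|1>:
alpha^2 = 0.44, beta^2 = 0.56
P(|0>) = alpha^2 + gamma * beta^2
= 0.44 + 0.64 * 0.56
= 0.44 + 0.3584
= 0.7984

0.7984


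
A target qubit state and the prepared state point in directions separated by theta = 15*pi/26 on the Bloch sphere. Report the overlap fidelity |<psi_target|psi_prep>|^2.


For states separated by angle theta on Bloch sphere:
F = cos^2(theta/2)
theta = 15*pi/26 = 1.8125
theta/2 = 0.9062
cos(theta/2) = 0.6167
F = 0.3803

0.3803


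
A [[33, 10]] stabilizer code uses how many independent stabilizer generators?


For an [[n,k]] stabilizer code:
Number of stabilizer generators = n - k
= 33 - 10
= 23

23


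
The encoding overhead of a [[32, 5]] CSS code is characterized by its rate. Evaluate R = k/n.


Code rate R = k/n
= 5/32
= 0.1562

0.1562


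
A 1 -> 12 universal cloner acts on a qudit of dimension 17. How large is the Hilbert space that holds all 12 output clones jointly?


Output space = H^(tensor 12) where dim(H) = 17
dim = 17^12
= 289 (after 2 factors)
= 4913 (after 3 factors)
= 83521 (after 4 factors)
= 1419857 (after 5 factors)
= 24137569 (after 6 factors)
= 410338673 (after 7 factors)
= 6975757441 (after 8 factors)
= 118587876497 (after 9 factors)
= 2015993900449 (after 10 factors)
= 34271896307633 (after 11 factors)
= 582622237229761 (after 12 factors)
= 582622237229761

582622237229761


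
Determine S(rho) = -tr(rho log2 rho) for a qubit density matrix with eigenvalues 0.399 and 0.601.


S = -p*log2(p) - (1-p)*log2(1-p)
p = 0.3990, 1-p = 0.6010
= -0.3990 * log2(0.3990) - 0.6010 * log2(0.6010)
= -(-0.5289) - (-0.4415)
= 0.9704

0.9704


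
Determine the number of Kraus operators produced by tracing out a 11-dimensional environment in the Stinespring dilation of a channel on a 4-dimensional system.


Tracing out the environment in an orthonormal basis {|i>_E} gives Kraus operators K_i = <i|_E U |0>_E.
Number of Kraus operators = dim(H_env) = d_env
= 11

11


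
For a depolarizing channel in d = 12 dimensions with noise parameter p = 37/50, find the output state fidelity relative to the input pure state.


F = (1-p) + p/d
= (1 - 0.7400) + 0.7400/12
= 0.2600 + 0.0617
= 0.3217

0.3217


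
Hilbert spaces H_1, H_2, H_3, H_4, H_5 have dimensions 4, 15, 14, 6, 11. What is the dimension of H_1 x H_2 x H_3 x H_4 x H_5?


dim(H_1 x H_2 x H_3 x H_4 x H_5) = 4 * 15 * 14 * 6 * 11
= 60 * 14 * 6 * 11
= 840 * 6 * 11
= 5040 * 11
= 55440

55440


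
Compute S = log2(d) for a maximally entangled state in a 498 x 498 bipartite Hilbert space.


For a maximally entangled state in d x d:
S = log2(d) = log2(498)
= 8.9600

8.9600


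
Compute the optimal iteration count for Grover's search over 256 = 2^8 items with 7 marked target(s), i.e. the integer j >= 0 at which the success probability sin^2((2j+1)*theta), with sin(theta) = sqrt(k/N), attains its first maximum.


After j Grover iterations the success probability is P(j) = sin^2((2j+1)*theta), where sin(theta) = sqrt(k/N).
N = 2^8 = 256, k = 7
sin(theta) = sqrt(k/N) = 0.1653594569
theta = arcsin(sqrt(k/N)) = 0.1661224747 rad
P(j) reaches its first maximum when (2j+1)*theta is as close as possible to pi/2, i.e. j = round(pi/(4*theta) - 1/2).
pi/(4*theta) - 1/2 = 4.2278
(For comparison, the common estimate pi/4 * sqrt(N/k) = 4.7496; the exact maximiser is used here.)
Optimal iterations = 4

4


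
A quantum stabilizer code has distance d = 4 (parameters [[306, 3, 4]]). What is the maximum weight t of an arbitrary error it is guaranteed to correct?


Code parameters: [[306, 3, 4]], distance d = 4.
Number of correctable errors = floor((d-1)/2)
= floor((4 - 1)/2)
= floor(3/2)
= 1

1


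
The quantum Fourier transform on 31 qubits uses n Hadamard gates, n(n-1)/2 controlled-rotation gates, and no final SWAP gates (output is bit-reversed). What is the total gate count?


Hadamard gates: 31
Controlled rotations: n*(n-1)/2 = 31*30/2 = 465
SWAP gates: 0 (omitted)
Total = 31 + 465
= 496

496


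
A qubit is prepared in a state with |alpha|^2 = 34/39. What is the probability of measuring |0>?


|alpha|^2 = 34/39 = 0.8718
|beta|^2 = 1 - 34/39 = 5/39 = 0.1282
P(|0>) = |alpha|^2 = 0.8718

0.8718


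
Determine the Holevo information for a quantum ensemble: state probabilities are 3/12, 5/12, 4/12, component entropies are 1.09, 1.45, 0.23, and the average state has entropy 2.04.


chi = S(rho) - sum_i p_i * S(rho_i)
Weighted entropy = 3/12 * 1.09 + 5/12 * 1.45 + 4/12 * 0.23
= 0.9533
chi = 2.04 - 0.9533
= 1.0867

1.0867


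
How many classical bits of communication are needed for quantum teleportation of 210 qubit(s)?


Quantum teleportation requires 2 classical bits per qubit teleported.
210 qubit(s) -> 2 * 210 = 420 classical bits

420


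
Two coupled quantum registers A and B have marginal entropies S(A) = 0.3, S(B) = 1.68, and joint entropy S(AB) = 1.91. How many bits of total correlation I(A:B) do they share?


I(A:B) = S(A) + S(B) - S(AB)
= 0.3 + 1.68 - 1.91
= 0.0700

0.0700


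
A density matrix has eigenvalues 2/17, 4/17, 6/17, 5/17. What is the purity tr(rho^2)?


tr(rho^2) = sum of eigenvalues squared
= (2/17)^2 + (4/17)^2 + (6/17)^2 + (5/17)^2
= (4 + 16 + 36 + 25) / 289
= 81/289
= 0.2803

0.2803


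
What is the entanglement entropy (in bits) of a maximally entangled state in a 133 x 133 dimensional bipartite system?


For a maximally entangled state in d x d:
S = log2(d) = log2(133)
= 7.0553

7.0553


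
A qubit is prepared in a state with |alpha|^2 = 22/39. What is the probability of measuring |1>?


|alpha|^2 = 22/39 = 0.5641
|beta|^2 = 1 - 22/39 = 17/39 = 0.4359
P(|1>) = |beta|^2 = 0.4359

0.4359


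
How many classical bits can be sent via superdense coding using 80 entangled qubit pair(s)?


Superdense coding allows 2 classical bits per shared entangled pair.
80 pair(s) -> 2 * 80 = 160 classical bits

160


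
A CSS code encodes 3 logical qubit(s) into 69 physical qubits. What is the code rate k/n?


Code rate R = k/n
= 3/69
= 0.0435

0.0435


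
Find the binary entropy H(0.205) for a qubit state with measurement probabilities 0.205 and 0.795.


S = -p*log2(p) - (1-p)*log2(1-p)
p = 0.2050, 1-p = 0.7950
= -0.2050 * log2(0.2050) - 0.7950 * log2(0.7950)
= -(-0.4687) - (-0.2631)
= 0.7318

0.7318


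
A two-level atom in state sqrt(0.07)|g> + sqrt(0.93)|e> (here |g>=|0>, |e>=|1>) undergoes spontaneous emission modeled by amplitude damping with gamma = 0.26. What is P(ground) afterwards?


For amplitude damping with parameter gamma on state sqrt(a)|0> + sqrt(b)|1>:
alpha^2 = 0.07, beta^2 = 0.93
P(|0>) = alpha^2 + gamma * beta^2
= 0.07 + 0.26 * 0.93
= 0.07 + 0.2418
= 0.3118

0.3118


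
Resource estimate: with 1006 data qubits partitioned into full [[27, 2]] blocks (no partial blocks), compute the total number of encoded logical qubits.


Each code block uses 27 physical qubits for 2 logical qubit(s).
Number of complete blocks = floor(1006 / 27) = 37
Logical qubits = 37 * 2
= 74

74


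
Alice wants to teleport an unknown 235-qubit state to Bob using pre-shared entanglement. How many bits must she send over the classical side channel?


Quantum teleportation requires 2 classical bits per qubit teleported.
235 qubit(s) -> 2 * 235 = 470 classical bits

470


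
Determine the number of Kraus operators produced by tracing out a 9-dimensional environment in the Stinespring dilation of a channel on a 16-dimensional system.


Tracing out the environment in an orthonormal basis {|i>_E} gives Kraus operators K_i = <i|_E U |0>_E.
Number of Kraus operators = dim(H_env) = d_env
= 9

9


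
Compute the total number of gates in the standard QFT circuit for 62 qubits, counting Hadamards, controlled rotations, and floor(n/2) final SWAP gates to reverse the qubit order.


Hadamard gates: 62
Controlled rotations: n*(n-1)/2 = 62*61/2 = 1891
SWAP gates: floor(n/2) = floor(62/2) = 31
Total = 62 + 1891 + 31
= 1984

1984


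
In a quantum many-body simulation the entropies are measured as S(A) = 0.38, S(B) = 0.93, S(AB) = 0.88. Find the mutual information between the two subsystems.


I(A:B) = S(A) + S(B) - S(AB)
= 0.38 + 0.93 - 0.88
= 0.4300

0.4300


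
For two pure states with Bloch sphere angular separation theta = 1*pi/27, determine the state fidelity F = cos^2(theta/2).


For states separated by angle theta on Bloch sphere:
F = cos^2(theta/2)
theta = 1*pi/27 = 0.1164
theta/2 = 0.0582
cos(theta/2) = 0.9983
F = 0.9966

0.9966


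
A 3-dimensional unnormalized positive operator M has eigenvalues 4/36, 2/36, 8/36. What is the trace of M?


tr(M) = sum of eigenvalues
= 4/36 + 2/36 + 8/36
= 14/36
= 0.3889

0.3889


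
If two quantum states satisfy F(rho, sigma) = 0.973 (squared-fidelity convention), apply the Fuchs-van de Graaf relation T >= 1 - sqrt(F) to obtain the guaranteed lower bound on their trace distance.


Fuchs-van de Graaf (squared-fidelity convention): 1 - sqrt(F) <= T <= sqrt(1 - F).
Lower bound: T >= 1 - sqrt(F)
sqrt(F) = sqrt(0.973) = 0.9864
T >= 1 - 0.9864
T >= 0.0136

0.0136


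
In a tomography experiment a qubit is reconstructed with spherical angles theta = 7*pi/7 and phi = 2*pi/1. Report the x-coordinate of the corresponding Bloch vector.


theta = 3.1416, phi = 6.2832
r_x = sin(theta)*cos(phi) = 0.0000 * 1.0000
r_x = 0.0000

0.0000


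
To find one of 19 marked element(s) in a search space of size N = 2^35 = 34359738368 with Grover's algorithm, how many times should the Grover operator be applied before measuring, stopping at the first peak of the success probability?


After j Grover iterations the success probability is P(j) = sin^2((2j+1)*theta), where sin(theta) = sqrt(k/N).
N = 2^35 = 34359738368, k = 19
sin(theta) = sqrt(k/N) = 2.351537324e-05
theta = arcsin(sqrt(k/N)) = 2.351537324e-05 rad
P(j) reaches its first maximum when (2j+1)*theta is as close as possible to pi/2, i.e. j = round(pi/(4*theta) - 1/2).
pi/(4*theta) - 1/2 = 33398.8492
(For comparison, the common estimate pi/4 * sqrt(N/k) = 33399.3492; the exact maximiser is used here.)
Optimal iterations = 33399

33399


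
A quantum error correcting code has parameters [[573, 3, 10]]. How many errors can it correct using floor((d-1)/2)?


Code parameters: [[573, 3, 10]], distance d = 10.
Number of correctable errors = floor((d-1)/2)
= floor((10 - 1)/2)
= floor(9/2)
= 4

4


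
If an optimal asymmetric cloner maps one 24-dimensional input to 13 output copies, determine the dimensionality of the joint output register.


Output space = H^(tensor 13) where dim(H) = 24
dim = 24^13
= 576 (after 2 factors)
= 13824 (after 3 factors)
= 331776 (after 4 factors)
= 7962624 (after 5 factors)
= 191102976 (after 6 factors)
= 4586471424 (after 7 factors)
= 110075314176 (after 8 factors)
= 2641807540224 (after 9 factors)
= 63403380965376 (after 10 factors)
= 1521681143169024 (after 11 factors)
= 36520347436056576 (after 12 factors)
= 876488338465357824 (after 13 factors)
= 876488338465357824

876488338465357824


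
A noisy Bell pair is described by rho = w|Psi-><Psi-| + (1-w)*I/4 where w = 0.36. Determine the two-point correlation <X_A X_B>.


|Psi-> = (|01> - |10>)/sqrt(2)
For the pure Bell state, <X_A X_B> = -1 (Bell-state Pauli correlator).
The maximally-mixed part I/4 has tr(I/4 * P tensor P) = 0 for any traceless Pauli P.
So <X_A X_B>_rho = w * (-1) + (1 - w) * 0
= 0.36 * (-1)
= -0.3600

-0.3600


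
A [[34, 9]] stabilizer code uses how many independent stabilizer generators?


For an [[n,k]] stabilizer code:
Number of stabilizer generators = n - k
= 34 - 9
= 25

25


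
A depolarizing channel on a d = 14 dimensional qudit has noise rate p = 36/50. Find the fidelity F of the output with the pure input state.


F = (1-p) + p/d
= (1 - 0.7200) + 0.7200/14
= 0.2800 + 0.0514
= 0.3314

0.3314


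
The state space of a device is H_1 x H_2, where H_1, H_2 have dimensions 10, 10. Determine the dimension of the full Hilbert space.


dim(H_1 x H_2) = 10 * 10
= 100

100


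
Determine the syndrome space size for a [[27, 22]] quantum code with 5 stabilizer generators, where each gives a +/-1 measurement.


Each stabilizer generator gives a binary (+1 or -1) measurement outcome.
With 5 independent generators:
Total syndromes = 2^5
= 32

32


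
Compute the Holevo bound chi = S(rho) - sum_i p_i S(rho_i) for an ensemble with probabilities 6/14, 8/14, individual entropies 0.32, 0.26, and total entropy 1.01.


chi = S(rho) - sum_i p_i * S(rho_i)
Weighted entropy = 6/14 * 0.32 + 8/14 * 0.26
= 0.2857
chi = 1.01 - 0.2857
= 0.7243

0.7243


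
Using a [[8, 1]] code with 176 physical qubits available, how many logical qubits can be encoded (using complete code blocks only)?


Each code block uses 8 physical qubits for 1 logical qubit(s).
Number of complete blocks = floor(176 / 8) = 22
Logical qubits = 22 * 1
= 22

22


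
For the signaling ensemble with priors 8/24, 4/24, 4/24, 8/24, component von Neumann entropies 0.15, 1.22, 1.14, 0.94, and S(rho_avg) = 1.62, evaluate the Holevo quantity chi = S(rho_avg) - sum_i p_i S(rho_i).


chi = S(rho) - sum_i p_i * S(rho_i)
Weighted entropy = 8/24 * 0.15 + 4/24 * 1.22 + 4/24 * 1.14 + 8/24 * 0.94
= 0.7567
chi = 1.62 - 0.7567
= 0.8633

0.8633


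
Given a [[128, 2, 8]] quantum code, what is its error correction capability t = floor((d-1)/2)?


Code parameters: [[128, 2, 8]], distance d = 8.
Number of correctable errors = floor((d-1)/2)
= floor((8 - 1)/2)
= floor(7/2)
= 3

3


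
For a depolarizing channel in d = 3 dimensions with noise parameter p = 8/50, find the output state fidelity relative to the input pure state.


F = (1-p) + p/d
= (1 - 0.1600) + 0.1600/3
= 0.8400 + 0.0533
= 0.8933

0.8933


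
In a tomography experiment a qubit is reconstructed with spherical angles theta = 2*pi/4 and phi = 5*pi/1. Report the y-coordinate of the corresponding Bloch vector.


theta = 1.5708, phi = 15.7080
r_y = sin(theta)*sin(phi) = 1.0000 * 0.0000
r_y = 0.0000

0.0000
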